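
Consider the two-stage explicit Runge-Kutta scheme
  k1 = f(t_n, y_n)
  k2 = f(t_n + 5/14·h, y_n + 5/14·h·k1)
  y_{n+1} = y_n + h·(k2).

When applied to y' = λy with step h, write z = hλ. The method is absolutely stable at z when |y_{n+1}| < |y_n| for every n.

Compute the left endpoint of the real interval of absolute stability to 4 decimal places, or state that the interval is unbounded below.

left endpoint -2.8000.

Set f=λy, z=hλ:
  k1=λy_n ⇒ h·k1=z·y_n;  k2=λ(1+5/14z)y_n ⇒ h·k2=z(1+5/14z)y_n
  y_{n+1}/y_n = 1 + z(1+5/14z) = 1 + z + 5/14z²
  ⇒ R(z) = 1 + z + 5/14z².

Solve |R(x)|<1 on ℝ⁻.
x=-1.44: |R|=0.3006
R=1: x+5/14x²=0 ⇒ x=−14/5=-2.8000; min R=1−1/(4·5/14)=0.3000>−1
Confirm numerically:
  x=-2.391: |R|=0.65074 <1
  x=-1.959: |R|=0.41160 <1
  x=-1.925: |R|=0.39844 <1
  x=-1.696: |R|=0.33129 <1
  x=-3.329: |R|=1.62894 >1
  x=-3.068: |R|=1.29365 >1
Interval (-2.8000, 0).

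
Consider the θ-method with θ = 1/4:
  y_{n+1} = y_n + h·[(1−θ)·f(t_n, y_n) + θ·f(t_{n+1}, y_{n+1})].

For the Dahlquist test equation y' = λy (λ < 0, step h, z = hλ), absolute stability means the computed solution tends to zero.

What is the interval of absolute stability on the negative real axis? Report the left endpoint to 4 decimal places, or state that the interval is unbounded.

z∈(-4.0000,0).

Test eqn y'=λy, z=hλ:
  y_{n+1} = y_n + z·[3/4·y_n + 1/4·y_{n+1}] ⇒ (1 − 1/4z)y_{n+1} = (1 + 3/4z)y_n
  R(z) = (1 + 3/4z)/(1 − 1/4z).

Find x<0 with |R(x)|<1.
x=-1.6: |R|=0.1429
R=−1: 1+3/4x = −1+1/4x ⇒ -1/2x=2 ⇒ x=2/(-1/2)=-4.0000
Confirm numerically:
  x=-3.822: |R|=0.95449 <1
  x=-3.211: |R|=0.78117 <1
  x=-2.815: |R|=0.65224 <1
  x=-2.004: |R|=0.33511 <1
  x=-4.139: |R|=1.03416 >1
  x=-4.087: |R|=1.02152 >1
  x=-4.075: |R|=1.01858 >1
Interval (-4.0000, 0).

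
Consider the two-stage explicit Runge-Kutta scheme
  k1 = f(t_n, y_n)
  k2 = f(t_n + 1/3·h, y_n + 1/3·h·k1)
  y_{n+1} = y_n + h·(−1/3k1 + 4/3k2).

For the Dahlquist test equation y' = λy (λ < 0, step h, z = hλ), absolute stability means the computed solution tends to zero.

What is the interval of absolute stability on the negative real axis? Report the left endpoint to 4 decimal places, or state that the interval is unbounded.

z∈(-2.2500,0).

On y'=λy, z=hλ:
  k1=λy_n ⇒ h·k1=z·y_n;  k2=λ(1+1/3z)y_n ⇒ h·k2=z(1+1/3z)y_n
  y_{n+1}/y_n = 1 − 1/3z + 4/3z(1+1/3z) = 1 + z + 4/9z²
  ⇒ R(z) = 1 + z + 4/9z².

Solve |R(x)|<1 on ℝ⁻.
x=-1.6: |R|=0.5378
R=1: x+4/9x²=0 ⇒ x=−9/4=-2.2500; min R=1−1/(4·4/9)=0.4375>−1
Confirm numerically:
  x=-2.072: |R|=0.83608 <1
  x=-1.754: |R|=0.61334 <1
  x=-1.383: |R|=0.46708 <1
  x=-1.093: |R|=0.43796 <1
  x=-2.609: |R|=1.41628 >1
  x=-2.419: |R|=1.18169 >1
Stable set (-2.2500, 0).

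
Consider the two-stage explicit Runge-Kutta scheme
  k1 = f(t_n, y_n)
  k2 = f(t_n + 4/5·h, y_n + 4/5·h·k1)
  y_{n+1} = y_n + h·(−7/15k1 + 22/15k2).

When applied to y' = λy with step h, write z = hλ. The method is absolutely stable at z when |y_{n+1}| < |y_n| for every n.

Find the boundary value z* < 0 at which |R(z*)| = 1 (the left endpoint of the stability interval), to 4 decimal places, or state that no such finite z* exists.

z* = -0.8523.

With y'=λy (z=hλ):
  k1=λy_n ⇒ h·k1=z·y_n;  k2=λ(1+4/5z)y_n ⇒ h·k2=z(1+4/5z)y_n
  y_{n+1}/y_n = 1 − 7/15z + 22/15z(1+4/5z) = 1 + z + 88/75z²
  R(z) = 1 + z + 88/75z².

Find x<0 with |R(x)|<1.
x=-0.74: |R|=0.9025
R=1: x+88/75x²=0 ⇒ x=−75/88=-0.8523; min R=1−1/(4·88/75)=0.7869>−1
Confirm numerically:
  x=-0.812: |R|=0.96163 <1
  x=-0.677: |R|=0.86077 <1
  x=-0.638: |R|=0.83960 <1
  x=-1.296: |R|=1.67475 >1
  x=-1.282: |R|=1.64640 >1
  x=-1.054: |R|=1.24947 >1
Interval (-0.8523, 0).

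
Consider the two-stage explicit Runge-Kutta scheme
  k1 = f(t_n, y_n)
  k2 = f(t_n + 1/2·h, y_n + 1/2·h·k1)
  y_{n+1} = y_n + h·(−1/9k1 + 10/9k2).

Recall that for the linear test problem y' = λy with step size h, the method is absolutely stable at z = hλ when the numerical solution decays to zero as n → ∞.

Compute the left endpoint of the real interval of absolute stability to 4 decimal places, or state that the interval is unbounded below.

Test eqn y'=λy, z=hλ:
  k1=λy_n ⇒ h·k1=z·y_n;  k2=λ(1+1/2z)y_n ⇒ h·k2=z(1+1/2z)y_n
  y_{n+1}/y_n = 1 − 1/9z + 10/9z(1+1/2z) = 1 + z + 5/9z²
  R(z) = 1 + z + 5/9z².

Need |R(x)|<1, x<0.
x=-0.65: |R|=0.5847
R=1: x+5/9x²=0 ⇒ x=−9/5=-1.8000; min R=1−1/(4·5/9)=0.5500>−1
Confirm numerically:
  x=-1.757: |R|=0.95803 <1
  x=-1.645: |R|=0.85835 <1
  x=-1.388: |R|=0.68230 <1
  x=-1.002: |R|=0.55578 <1
  x=-2.364: |R|=1.74072 >1
  x=-1.885: |R|=1.08901 >1
So |R|<1 on (-1.8000, 0).

z* = -1.8000.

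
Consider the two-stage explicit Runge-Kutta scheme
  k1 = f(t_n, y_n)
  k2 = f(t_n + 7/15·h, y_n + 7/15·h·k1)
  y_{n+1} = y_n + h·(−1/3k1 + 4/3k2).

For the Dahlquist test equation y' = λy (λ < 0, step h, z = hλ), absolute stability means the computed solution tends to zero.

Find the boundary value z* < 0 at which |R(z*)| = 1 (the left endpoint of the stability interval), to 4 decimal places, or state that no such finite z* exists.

Test eqn y'=λy, z=hλ:
  k1=λy_n ⇒ h·k1=z·y_n;  k2=λ(1+7/15z)y_n ⇒ h·k2=z(1+7/15z)y_n
  y_{n+1}/y_n = 1 − 1/3z + 4/3z(1+7/15z) = 1 + z + 28/45z²
  ⇒ R(z) = 1 + z + 28/45z².

Solve |R(x)|<1 on ℝ⁻.
x=-1.26: |R|=0.7278
R=1: x+28/45x²=0 ⇒ x=−45/28=-1.6071; min R=1−1/(4·28/45)=0.5982>−1
Confirm numerically:
  x=-1.542: |R|=0.93750 <1
  x=-1.369: |R|=0.79714 <1
  x=-1.110: |R|=0.65664 <1
  x=-1.953: |R|=1.42029 >1
  x=-1.949: |R|=1.41457 >1
  x=-1.650: |R|=1.04400 >1
Interval (-1.6071, 0).

left endpoint -1.6071.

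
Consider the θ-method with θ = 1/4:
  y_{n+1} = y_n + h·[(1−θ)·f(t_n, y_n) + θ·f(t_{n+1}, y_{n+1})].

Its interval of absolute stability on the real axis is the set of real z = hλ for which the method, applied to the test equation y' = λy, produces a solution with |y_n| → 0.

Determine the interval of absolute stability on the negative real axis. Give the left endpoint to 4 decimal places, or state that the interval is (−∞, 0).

Set f=λy, z=hλ:
  y_{n+1} = y_n + z·[3/4·y_n + 1/4·y_{n+1}] ⇒ (1 − 1/4z)y_{n+1} = (1 + 3/4z)y_n
  R(z) = (1 + 3/4z)/(1 − 1/4z).

Need |R(x)|<1, x<0.
x=-0.6: |R|=0.4783
R=−1: 1+3/4x = −1+1/4x ⇒ -1/2x=2 ⇒ x=2/(-1/2)=-4.0000
Confirm numerically:
  x=-2.338: |R|=0.47554 <1
  x=-1.776: |R|=0.22992 <1
  x=-1.676: |R|=0.18111 <1
  x=-1.620: |R|=0.15302 <1
  x=-4.561: |R|=1.13106 >1
  x=-4.191: |R|=1.04664 >1
  x=-4.062: |R|=1.01538 >1
So |R|<1 on (-4.0000, 0).

(-4.0000, 0).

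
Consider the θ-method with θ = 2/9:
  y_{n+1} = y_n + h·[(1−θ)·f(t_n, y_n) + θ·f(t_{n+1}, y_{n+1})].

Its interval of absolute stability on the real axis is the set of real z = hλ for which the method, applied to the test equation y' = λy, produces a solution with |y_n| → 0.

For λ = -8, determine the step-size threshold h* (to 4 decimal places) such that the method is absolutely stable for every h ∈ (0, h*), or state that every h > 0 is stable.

Set f=λy, z=hλ:
  y_{n+1} = y_n + z·[7/9·y_n + 2/9·y_{n+1}] ⇒ (1 − 2/9z)y_{n+1} = (1 + 7/9z)y_n
  ⇒ R(z) = (1 + 7/9z)/(1 − 2/9z).

Need |R(x)|<1, x<0.
x=-0.64: |R|=0.4397
R=−1: 1+7/9x = −1+2/9x ⇒ -5/9x=2 ⇒ x=2/(-5/9)=-3.6000
Confirm numerically:
  x=-3.369: |R|=0.92661 <1
  x=-3.062: |R|=0.82214 <1
  x=-2.683: |R|=0.68084 <1
  x=-1.686: |R|=0.22648 <1
  x=-3.992: |R|=1.11540 >1
  x=-3.838: |R|=1.07136 >1
  x=-3.624: |R|=1.00739 >1
So |R|<1 on (-3.6000, 0).

(-3.6000,0); λ=-8 ⇒ h* = (18/5)/8 = 0.4500.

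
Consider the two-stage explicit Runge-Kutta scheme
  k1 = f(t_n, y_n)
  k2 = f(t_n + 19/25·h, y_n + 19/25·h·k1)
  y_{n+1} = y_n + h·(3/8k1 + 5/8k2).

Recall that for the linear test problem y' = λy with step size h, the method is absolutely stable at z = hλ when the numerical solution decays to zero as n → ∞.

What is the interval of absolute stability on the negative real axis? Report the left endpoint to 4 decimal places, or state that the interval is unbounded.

z∈(-2.1053,0).

Test eqn y'=λy, z=hλ:
  k1=λy_n ⇒ h·k1=z·y_n;  k2=λ(1+19/25z)y_n ⇒ h·k2=z(1+19/25z)y_n
  y_{n+1}/y_n = 1 + 3/8z + 5/8z(1+19/25z) = 1 + z + 19/40z²
  Hence R(z) = 1 + z + 19/40z².

Solve |R(x)|<1 on ℝ⁻.
x=-1.15: |R|=0.4782
R=1: x+19/40x²=0 ⇒ x=−40/19=-2.1053; min R=1−1/(4·19/40)=0.4737>−1
Confirm numerically:
  x=-1.709: |R|=0.67832 <1
  x=-1.541: |R|=0.58697 <1
  x=-0.954: |R|=0.47831 <1
  x=-2.168: |R|=1.06461 >1
  x=-2.129: |R|=1.02400 >1
Interval (-2.1053, 0).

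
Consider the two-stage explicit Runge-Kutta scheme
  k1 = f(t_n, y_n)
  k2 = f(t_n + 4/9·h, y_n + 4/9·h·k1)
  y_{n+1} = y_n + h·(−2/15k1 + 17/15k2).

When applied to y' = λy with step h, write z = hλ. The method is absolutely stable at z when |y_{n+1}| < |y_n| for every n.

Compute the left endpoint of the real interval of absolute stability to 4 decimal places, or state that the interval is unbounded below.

Test eqn y'=λy, z=hλ:
  k1=λy_n ⇒ h·k1=z·y_n;  k2=λ(1+4/9z)y_n ⇒ h·k2=z(1+4/9z)y_n
  y_{n+1}/y_n = 1 − 2/15z + 17/15z(1+4/9z) = 1 + z + 68/135z²
  ⇒ R(z) = 1 + z + 68/135z².

Boundary: |R(x)|=1, x<0.
x=-1.57: |R|=0.6716
R=1: x+68/135x²=0 ⇒ x=−135/68=-1.9853; min R=1−1/(4·68/135)=0.5037>−1
Confirm numerically:
  x=-1.713: |R|=0.76505 <1
  x=-1.401: |R|=0.58767 <1
  x=-0.964: |R|=0.50409 <1
  x=-0.915: |R|=0.50671 <1
  x=-2.210: |R|=1.25014 >1
  x=-2.094: |R|=1.11466 >1
  x=-2.044: |R|=1.06044 >1
Stable set (-1.9853, 0).

z* = -1.9853.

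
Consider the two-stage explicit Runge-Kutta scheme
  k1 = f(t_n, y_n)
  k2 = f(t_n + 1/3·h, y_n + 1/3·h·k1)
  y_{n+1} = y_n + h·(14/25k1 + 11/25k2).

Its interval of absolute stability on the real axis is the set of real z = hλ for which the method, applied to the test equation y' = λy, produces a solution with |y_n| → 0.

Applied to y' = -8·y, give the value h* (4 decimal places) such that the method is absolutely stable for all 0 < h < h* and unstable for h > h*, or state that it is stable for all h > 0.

(-6.8182,0); λ=-8 ⇒ h* = (75/11)/8 = 0.8523.

Set f=λy, z=hλ:
  k1=λy_n ⇒ h·k1=z·y_n;  k2=λ(1+1/3z)y_n ⇒ h·k2=z(1+1/3z)y_n
  y_{n+1}/y_n = 1 + 14/25z + 11/25z(1+1/3z) = 1 + z + 11/75z²
  Hence R(z) = 1 + z + 11/75z².

Find x<0 with |R(x)|<1.
x=-1.7: |R|=0.2761
R=1: x+11/75x²=0 ⇒ x=−75/11=-6.8182; min R=1−1/(4·11/75)=-0.7045>−1
Confirm numerically:
  x=-6.104: |R|=0.36063 <1
  x=-5.186: |R|=0.24146 <1
  x=-4.712: |R|=0.45557 <1
  x=-7.193: |R|=1.39542 >1
  x=-7.029: |R|=1.21734 >1
  x=-6.846: |R|=1.02793 >1
Interval (-6.8182, 0).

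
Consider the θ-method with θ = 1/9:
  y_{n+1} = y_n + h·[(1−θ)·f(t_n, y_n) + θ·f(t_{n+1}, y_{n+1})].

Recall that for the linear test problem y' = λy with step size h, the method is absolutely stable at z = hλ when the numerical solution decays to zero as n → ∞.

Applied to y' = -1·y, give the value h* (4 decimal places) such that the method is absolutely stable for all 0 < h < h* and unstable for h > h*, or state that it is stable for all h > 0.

(-2.5714,0); λ=-1 ⇒ h* = (18/7)/1 = 2.5714.

On y'=λy, z=hλ:
  y_{n+1} = y_n + z·[8/9·y_n + 1/9·y_{n+1}] ⇒ (1 − 1/9z)y_{n+1} = (1 + 8/9z)y_n
  so R(z) = (1 + 8/9z)/(1 − 1/9z).

Need |R(x)|<1, x<0.
x=-0.61: |R|=0.4287
R=−1: 1+8/9x = −1+1/9x ⇒ -7/9x=2 ⇒ x=2/(-7/9)=-2.5714
Confirm numerically:
  x=-2.315: |R|=0.84136 <1
  x=-2.166: |R|=0.74584 <1
  x=-1.963: |R|=0.61151 <1
  x=-2.977: |R|=1.23704 >1
  x=-2.968: |R|=1.23195 >1
  x=-2.851: |R|=1.16513 >1
Stable set (-2.5714, 0).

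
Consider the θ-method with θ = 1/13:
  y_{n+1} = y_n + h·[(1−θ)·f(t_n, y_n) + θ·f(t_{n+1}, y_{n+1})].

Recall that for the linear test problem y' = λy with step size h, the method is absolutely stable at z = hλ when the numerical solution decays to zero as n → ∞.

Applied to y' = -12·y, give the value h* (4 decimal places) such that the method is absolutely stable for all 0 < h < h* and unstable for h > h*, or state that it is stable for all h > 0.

(-2.3636,0); λ=-12 ⇒ h* = (26/11)/12 = 0.1970.

Set f=λy, z=hλ:
  y_{n+1} = y_n + z·[12/13·y_n + 1/13·y_{n+1}] ⇒ (1 − 1/13z)y_{n+1} = (1 + 12/13z)y_n
  so R(z) = (1 + 12/13z)/(1 − 1/13z).

Need |R(x)|<1, x<0.
x=-1.13: |R|=0.0396
R=−1: 1+12/13x = −1+1/13x ⇒ -11/13x=2 ⇒ x=2/(-11/13)=-2.3636
Confirm numerically:
  x=-2.244: |R|=0.91367 <1
  x=-1.655: |R|=0.46810 <1
  x=-1.653: |R|=0.46653 <1
  x=-1.013: |R|=0.06023 <1
  x=-2.958: |R|=1.40970 >1
  x=-2.797: |R|=1.30177 >1
  x=-2.782: |R|=1.29160 >1
Stable set (-2.3636, 0).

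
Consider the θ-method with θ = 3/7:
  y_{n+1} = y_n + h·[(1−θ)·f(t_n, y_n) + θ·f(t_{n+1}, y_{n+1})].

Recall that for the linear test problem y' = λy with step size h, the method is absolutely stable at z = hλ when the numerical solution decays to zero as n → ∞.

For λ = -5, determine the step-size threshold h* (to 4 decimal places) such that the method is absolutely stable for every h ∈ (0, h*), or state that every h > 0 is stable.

Set f=λy, z=hλ:
  y_{n+1} = y_n + z·[4/7·y_n + 3/7·y_{n+1}] ⇒ (1 − 3/7z)y_{n+1} = (1 + 4/7z)y_n
  Hence R(z) = (1 + 4/7z)/(1 − 3/7z).

Boundary: |R(x)|=1, x<0.
x=-1.2: |R|=0.2075
R=−1: 1+4/7x = −1+3/7x ⇒ -1/7x=2 ⇒ x=2/(-1/7)=-14.0000
Confirm numerically:
  x=-12.635: |R|=0.96960 <1
  x=-10.960: |R|=0.92377 <1
  x=-6.673: |R|=0.72882 <1
  x=-14.456: |R|=1.00905 >1
  x=-14.341: |R|=1.00682 >1
  x=-14.205: |R|=1.00413 >1
Stable set (-14.0000, 0).

(-14.0000,0); λ=-5 ⇒ h* = (14)/5 = 2.8000.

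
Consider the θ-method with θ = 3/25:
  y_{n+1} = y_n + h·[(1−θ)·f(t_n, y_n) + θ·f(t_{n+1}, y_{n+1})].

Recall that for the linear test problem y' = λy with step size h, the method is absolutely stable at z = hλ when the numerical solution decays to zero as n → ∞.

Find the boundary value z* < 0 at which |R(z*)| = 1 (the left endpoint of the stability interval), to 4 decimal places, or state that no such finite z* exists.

On y'=λy, z=hλ:
  y_{n+1} = y_n + z·[22/25·y_n + 3/25·y_{n+1}] ⇒ (1 − 3/25z)y_{n+1} = (1 + 22/25z)y_n
  ⇒ R(z) = (1 + 22/25z)/(1 − 3/25z).

Find x<0 with |R(x)|<1.
x=-1.39: |R|=0.1913
R=−1: 1+22/25x = −1+3/25x ⇒ -19/25x=2 ⇒ x=2/(-19/25)=-2.6316
Confirm numerically:
  x=-1.618: |R|=0.35493 <1
  x=-1.457: |R|=0.24017 <1
  x=-1.110: |R|=0.02047 <1
  x=-1.082: |R|=0.04234 <1
  x=-3.215: |R|=1.31996 >1
  x=-2.819: |R|=1.10644 >1
  x=-2.752: |R|=1.06880 >1
Stable set (-2.6316, 0).

left endpoint -2.6316.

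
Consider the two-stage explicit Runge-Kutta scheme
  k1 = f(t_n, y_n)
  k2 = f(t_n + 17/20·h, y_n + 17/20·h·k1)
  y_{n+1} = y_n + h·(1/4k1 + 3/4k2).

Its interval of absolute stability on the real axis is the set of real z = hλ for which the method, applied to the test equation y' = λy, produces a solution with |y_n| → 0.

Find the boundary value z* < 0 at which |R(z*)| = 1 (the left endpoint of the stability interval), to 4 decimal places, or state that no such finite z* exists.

left endpoint -1.5686.

Set f=λy, z=hλ:
  k1=λy_n ⇒ h·k1=z·y_n;  k2=λ(1+17/20z)y_n ⇒ h·k2=z(1+17/20z)y_n
  y_{n+1}/y_n = 1 + 1/4z + 3/4z(1+17/20z) = 1 + z + 51/80z²
  so R(z) = 1 + z + 51/80z².

Solve |R(x)|<1 on ℝ⁻.
x=-0.51: |R|=0.6558
R=1: x+51/80x²=0 ⇒ x=−80/51=-1.5686; min R=1−1/(4·51/80)=0.6078>−1
Confirm numerically:
  x=-1.233: |R|=0.73618 <1
  x=-1.218: |R|=0.72775 <1
  x=-1.127: |R|=0.68271 <1
  x=-0.814: |R|=0.60840 <1
  x=-1.918: |R|=1.42719 >1
  x=-1.686: |R|=1.12615 >1
So |R|<1 on (-1.5686, 0).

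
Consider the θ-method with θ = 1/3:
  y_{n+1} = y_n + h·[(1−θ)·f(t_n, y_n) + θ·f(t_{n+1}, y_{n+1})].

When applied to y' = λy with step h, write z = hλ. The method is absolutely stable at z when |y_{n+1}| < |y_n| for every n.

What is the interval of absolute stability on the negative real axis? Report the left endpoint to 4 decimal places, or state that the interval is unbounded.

Test eqn y'=λy, z=hλ:
  y_{n+1} = y_n + z·[2/3·y_n + 1/3·y_{n+1}] ⇒ (1 − 1/3z)y_{n+1} = (1 + 2/3z)y_n
  so R(z) = (1 + 2/3z)/(1 − 1/3z).

Find x<0 with |R(x)|<1.
x=-0.82: |R|=0.3560
R=−1: 1+2/3x = −1+1/3x ⇒ -1/3x=2 ⇒ x=2/(-1/3)=-6.0000
Confirm numerically:
  x=-5.944: |R|=0.99374 <1
  x=-5.670: |R|=0.96194 <1
  x=-2.715: |R|=0.42520 <1
  x=-6.092: |R|=1.01012 >1
  x=-6.056: |R|=1.00618 >1
Interval (-6.0000, 0).

(-6.0000, 0).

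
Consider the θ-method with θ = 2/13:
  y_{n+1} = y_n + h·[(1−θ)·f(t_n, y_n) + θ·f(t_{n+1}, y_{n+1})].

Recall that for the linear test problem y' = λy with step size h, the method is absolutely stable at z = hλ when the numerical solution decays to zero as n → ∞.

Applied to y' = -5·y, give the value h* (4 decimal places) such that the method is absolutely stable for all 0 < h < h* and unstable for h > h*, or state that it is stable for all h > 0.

Test eqn y'=λy, z=hλ:
  y_{n+1} = y_n + z·[11/13·y_n + 2/13·y_{n+1}] ⇒ (1 − 2/13z)y_{n+1} = (1 + 11/13z)y_n
  Hence R(z) = (1 + 11/13z)/(1 − 2/13z).

Boundary: |R(x)|=1, x<0.
x=-1.3: |R|=0.0833
R=−1: 1+11/13x = −1+2/13x ⇒ -9/13x=2 ⇒ x=2/(-9/13)=-2.8889
Confirm numerically:
  x=-2.856: |R|=0.98418 <1
  x=-2.617: |R|=0.86580 <1
  x=-1.799: |R|=0.40903 <1
  x=-3.472: |R|=1.26314 >1
  x=-3.445: |R|=1.25163 >1
  x=-3.065: |R|=1.08285 >1
Interval (-2.8889, 0).

(-2.8889,0); λ=-5 ⇒ h* = (26/9)/5 = 0.5778.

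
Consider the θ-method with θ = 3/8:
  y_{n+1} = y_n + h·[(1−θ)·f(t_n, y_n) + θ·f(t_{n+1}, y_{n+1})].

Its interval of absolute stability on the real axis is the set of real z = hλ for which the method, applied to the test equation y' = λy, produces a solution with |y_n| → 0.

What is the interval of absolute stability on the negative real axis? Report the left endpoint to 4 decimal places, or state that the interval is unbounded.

z∈(-8.0000,0).

Test eqn y'=λy, z=hλ:
  y_{n+1} = y_n + z·[5/8·y_n + 3/8·y_{n+1}] ⇒ (1 − 3/8z)y_{n+1} = (1 + 5/8z)y_n
  R(z) = (1 + 5/8z)/(1 − 3/8z).

Boundary: |R(x)|=1, x<0.
x=-1.56: |R|=0.0158
R=−1: 1+5/8x = −1+3/8x ⇒ -1/4x=2 ⇒ x=2/(-1/4)=-8.0000
Confirm numerically:
  x=-6.617: |R|=0.90069 <1
  x=-5.475: |R|=0.79324 <1
  x=-5.388: |R|=0.78381 <1
  x=-3.390: |R|=0.49257 <1
  x=-8.447: |R|=1.02681 >1
  x=-8.174: |R|=1.01070 >1
  x=-8.097: |R|=1.00601 >1
So |R|<1 on (-8.0000, 0).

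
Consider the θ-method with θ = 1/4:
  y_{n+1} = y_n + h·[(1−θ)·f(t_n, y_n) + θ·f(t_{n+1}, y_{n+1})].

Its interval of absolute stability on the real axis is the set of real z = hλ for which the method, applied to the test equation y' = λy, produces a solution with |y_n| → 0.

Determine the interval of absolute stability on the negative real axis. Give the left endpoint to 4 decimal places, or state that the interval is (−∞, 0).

On y'=λy, z=hλ:
  y_{n+1} = y_n + z·[3/4·y_n + 1/4·y_{n+1}] ⇒ (1 − 1/4z)y_{n+1} = (1 + 3/4z)y_n
  Hence R(z) = (1 + 3/4z)/(1 − 1/4z).

Find x<0 with |R(x)|<1.
x=-0.77: |R|=0.3543
R=−1: 1+3/4x = −1+1/4x ⇒ -1/2x=2 ⇒ x=2/(-1/2)=-4.0000
Confirm numerically:
  x=-2.205: |R|=0.42143 <1
  x=-2.104: |R|=0.37877 <1
  x=-2.085: |R|=0.37058 <1
  x=-4.190: |R|=1.04640 >1
  x=-4.038: |R|=1.00946 >1
Stable set (-4.0000, 0).

(-4.0000, 0).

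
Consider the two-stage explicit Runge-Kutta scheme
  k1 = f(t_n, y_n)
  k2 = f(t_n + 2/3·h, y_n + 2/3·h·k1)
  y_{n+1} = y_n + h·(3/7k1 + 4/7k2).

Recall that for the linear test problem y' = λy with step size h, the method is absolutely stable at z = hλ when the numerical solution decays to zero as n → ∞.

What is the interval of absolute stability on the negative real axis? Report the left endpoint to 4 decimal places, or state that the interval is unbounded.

(-2.6250, 0).

On y'=λy, z=hλ:
  k1=λy_n ⇒ h·k1=z·y_n;  k2=λ(1+2/3z)y_n ⇒ h·k2=z(1+2/3z)y_n
  y_{n+1}/y_n = 1 + 3/7z + 4/7z(1+2/3z) = 1 + z + 8/21z²
  R(z) = 1 + z + 8/21z².

Solve |R(x)|<1 on ℝ⁻.
x=-0.61: |R|=0.5318
R=1: x+8/21x²=0 ⇒ x=−21/8=-2.6250; min R=1−1/(4·8/21)=0.3438>−1
Confirm numerically:
  x=-2.376: |R|=0.77462 <1
  x=-2.220: |R|=0.65749 <1
  x=-1.606: |R|=0.37657 <1
  x=-1.224: |R|=0.34673 <1
  x=-3.125: |R|=1.59524 >1
  x=-2.810: |R|=1.19804 >1
So |R|<1 on (-2.6250, 0).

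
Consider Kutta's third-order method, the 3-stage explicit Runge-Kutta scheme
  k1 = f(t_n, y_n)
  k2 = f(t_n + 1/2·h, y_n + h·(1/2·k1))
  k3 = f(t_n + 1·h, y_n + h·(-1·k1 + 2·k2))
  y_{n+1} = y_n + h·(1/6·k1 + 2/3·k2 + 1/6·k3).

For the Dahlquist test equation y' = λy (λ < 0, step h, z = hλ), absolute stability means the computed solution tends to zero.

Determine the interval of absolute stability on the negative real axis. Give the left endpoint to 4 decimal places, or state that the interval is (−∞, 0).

Set f=λy, z=hλ:
  order 3, 3-stage ⇒ R(z)=1+z+z^2/2+z^3/6
  (e.g. R(-0.63)=0.52678, |R|=0.52678)

Solve |R(x)|<1 on ℝ⁻.
x=-0.63: |R|=0.5268
|R(-1.99)|=0.3234 |R(-1.75)|=0.1120 |R(-1.2)|=0.2320
Bisect:
  x_lo=-2.9671 |R|=1.9187  x_hi=-0.3756 |R|=0.6861
  mid=-1.67134 |R|=0.05277 →hi
  mid=-2.31920 |R|=0.70890 →hi
  mid=-2.64314 |R|=1.22762 →lo
  mid=-2.48117 |R|=0.94883 →hi
  mid=-2.56215 |R|=1.08310 →lo
  mid=-2.52166 |R|=1.01472 →lo
  mid=-2.50142 |R|=0.98147 →hi
  mid=-2.51154 |R|=0.99802 →hi
  mid=-2.51660 |R|=1.00635 →lo
  mid=-2.51407 |R|=1.00218 →lo
  ...
  [-2.51280,-2.51265] ⇒ x*=-2.5127
Interval (-2.5127, 0).

(-2.5127, 0).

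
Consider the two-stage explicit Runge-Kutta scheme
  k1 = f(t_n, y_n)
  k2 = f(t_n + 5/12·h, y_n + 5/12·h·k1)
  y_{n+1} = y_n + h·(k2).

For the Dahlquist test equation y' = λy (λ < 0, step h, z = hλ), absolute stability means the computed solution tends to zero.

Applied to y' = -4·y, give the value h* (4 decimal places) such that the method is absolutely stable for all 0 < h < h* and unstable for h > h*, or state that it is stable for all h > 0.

With y'=λy (z=hλ):
  k1=λy_n ⇒ h·k1=z·y_n;  k2=λ(1+5/12z)y_n ⇒ h·k2=z(1+5/12z)y_n
  y_{n+1}/y_n = 1 + z(1+5/12z) = 1 + z + 5/12z²
  R(z) = 1 + z + 5/12z².

Boundary: |R(x)|=1, x<0.
x=-0.79: |R|=0.4700
R=1: x+5/12x²=0 ⇒ x=−12/5=-2.4000; min R=1−1/(4·5/12)=0.4000>−1
Confirm numerically:
  x=-2.115: |R|=0.74884 <1
  x=-1.551: |R|=0.45133 <1
  x=-1.471: |R|=0.43060 <1
  x=-1.131: |R|=0.40198 <1
  x=-2.879: |R|=1.57460 >1
  x=-2.686: |R|=1.32008 >1
So |R|<1 on (-2.4000, 0).

(-2.4000,0); λ=-4 ⇒ h* = (12/5)/4 = 0.6000.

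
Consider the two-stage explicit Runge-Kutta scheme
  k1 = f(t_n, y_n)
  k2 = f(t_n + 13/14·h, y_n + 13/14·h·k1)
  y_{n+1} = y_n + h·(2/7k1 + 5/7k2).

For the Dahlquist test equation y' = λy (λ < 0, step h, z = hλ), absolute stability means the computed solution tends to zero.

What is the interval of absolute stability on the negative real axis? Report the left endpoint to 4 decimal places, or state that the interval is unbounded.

Set f=λy, z=hλ:
  k1=λy_n ⇒ h·k1=z·y_n;  k2=λ(1+13/14z)y_n ⇒ h·k2=z(1+13/14z)y_n
  y_{n+1}/y_n = 1 + 2/7z + 5/7z(1+13/14z) = 1 + z + 65/98z²
  Hence R(z) = 1 + z + 65/98z².

Find x<0 with |R(x)|<1.
x=-1.63: |R|=1.1322
R=1: x+65/98x²=0 ⇒ x=−98/65=-1.5077; min R=1−1/(4·65/98)=0.6231>−1
Confirm numerically:
  x=-1.440: |R|=0.93535 <1
  x=-0.937: |R|=0.64533 <1
  x=-0.625: |R|=0.63409 <1
  x=-1.766: |R|=1.30256 >1
  x=-1.531: |R|=1.02367 >1
So |R|<1 on (-1.5077, 0).

(-1.5077, 0).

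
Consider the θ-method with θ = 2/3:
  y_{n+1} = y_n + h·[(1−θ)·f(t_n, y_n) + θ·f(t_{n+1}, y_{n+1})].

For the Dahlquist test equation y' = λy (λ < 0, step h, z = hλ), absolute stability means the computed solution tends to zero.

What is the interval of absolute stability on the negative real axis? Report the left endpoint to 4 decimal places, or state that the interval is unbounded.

With y'=λy (z=hλ):
  y_{n+1} = y_n + z·[1/3·y_n + 2/3·y_{n+1}] ⇒ (1 − 2/3z)y_{n+1} = (1 + 1/3z)y_n
  so R(z) = (1 + 1/3z)/(1 − 2/3z).

Solve |R(x)|<1 on ℝ⁻.
x=-1.74: |R|=0.1944
x=-2: |R|=0.1429
x=-10: |R|=0.3043
x=-100: |R|=0.4778
θ=2/3≥1/2 ⇒ |1+1/3x|<|1−2/3x| ∀x<0 ⇒ stable on all of ℝ⁻.

unbounded; (−∞, 0).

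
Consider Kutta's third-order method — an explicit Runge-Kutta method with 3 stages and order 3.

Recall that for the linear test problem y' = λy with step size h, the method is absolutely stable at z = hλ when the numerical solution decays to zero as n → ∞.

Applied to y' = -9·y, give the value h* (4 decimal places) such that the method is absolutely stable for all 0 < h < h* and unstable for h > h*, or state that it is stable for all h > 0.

With y'=λy (z=hλ):
  order 3, 3-stage ⇒ R(z)=1+z+z^2/2+z^3/6
  (e.g. R(-0.69)=0.49330, |R|=0.49330)

Need |R(x)|<1, x<0.
x=-0.69: |R|=0.4933
|R(-2.71)|=1.3550 |R(-1.32)|=0.1679 |R(-0.82)|=0.4243
Bisect:
  x_lo=-3.0726 |R|=2.1870  x_hi=-0.1698 |R|=0.8438
  mid=-1.62122 |R|=0.01723 →hi
  mid=-2.34693 |R|=0.74741 →hi
  mid=-2.70979 |R|=1.35462 →lo
  mid=-2.52836 |R|=1.02586 →lo
  mid=-2.43765 |R|=0.88072 →hi
  mid=-2.48300 |R|=0.95176 →hi
  mid=-2.50568 |R|=0.98843 →hi
  mid=-2.51702 |R|=1.00705 →lo
  mid=-2.51135 |R|=0.99771 →hi
  mid=-2.51419 |R|=1.00237 →lo
  ...
  [-2.51277,-2.51259] ⇒ x*=-2.5127
Interval (-2.5127, 0).

(-2.5127,0); λ=-9 ⇒ h* = 0.2792.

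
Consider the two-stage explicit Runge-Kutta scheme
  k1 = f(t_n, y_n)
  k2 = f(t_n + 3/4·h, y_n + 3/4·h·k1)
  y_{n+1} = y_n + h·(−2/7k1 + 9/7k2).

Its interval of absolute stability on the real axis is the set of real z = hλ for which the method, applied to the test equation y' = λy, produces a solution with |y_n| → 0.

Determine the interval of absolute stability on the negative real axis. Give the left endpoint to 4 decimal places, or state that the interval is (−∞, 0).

(-1.0370, 0).

Test eqn y'=λy, z=hλ:
  k1=λy_n ⇒ h·k1=z·y_n;  k2=λ(1+3/4z)y_n ⇒ h·k2=z(1+3/4z)y_n
  y_{n+1}/y_n = 1 − 2/7z + 9/7z(1+3/4z) = 1 + z + 27/28z²
  ⇒ R(z) = 1 + z + 27/28z².

Need |R(x)|<1, x<0.
x=-0.47: |R|=0.7430
R=1: x+27/28x²=0 ⇒ x=−28/27=-1.0370; min R=1−1/(4·27/28)=0.7407>−1
Confirm numerically:
  x=-0.716: |R|=0.77835 <1
  x=-0.693: |R|=0.77010 <1
  x=-0.582: |R|=0.74463 <1
  x=-1.426: |R|=1.53485 >1
  x=-1.208: |R|=1.19915 >1
Interval (-1.0370, 0).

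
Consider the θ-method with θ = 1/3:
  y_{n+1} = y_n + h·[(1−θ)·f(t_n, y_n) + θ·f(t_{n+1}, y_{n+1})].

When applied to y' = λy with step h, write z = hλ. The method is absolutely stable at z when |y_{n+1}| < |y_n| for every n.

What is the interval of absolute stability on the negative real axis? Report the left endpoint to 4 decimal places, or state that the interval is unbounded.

On y'=λy, z=hλ:
  y_{n+1} = y_n + z·[2/3·y_n + 1/3·y_{n+1}] ⇒ (1 − 1/3z)y_{n+1} = (1 + 2/3z)y_n
  R(z) = (1 + 2/3z)/(1 − 1/3z).

Solve |R(x)|<1 on ℝ⁻.
x=-0.94: |R|=0.2843
R=−1: 1+2/3x = −1+1/3x ⇒ -1/3x=2 ⇒ x=2/(-1/3)=-6.0000
Confirm numerically:
  x=-4.822: |R|=0.84940 <1
  x=-4.365: |R|=0.77800 <1
  x=-4.310: |R|=0.76881 <1
  x=-6.260: |R|=1.02808 >1
  x=-6.190: |R|=1.02067 >1
  x=-6.045: |R|=1.00498 >1
Stable set (-6.0000, 0).

(-6.0000, 0).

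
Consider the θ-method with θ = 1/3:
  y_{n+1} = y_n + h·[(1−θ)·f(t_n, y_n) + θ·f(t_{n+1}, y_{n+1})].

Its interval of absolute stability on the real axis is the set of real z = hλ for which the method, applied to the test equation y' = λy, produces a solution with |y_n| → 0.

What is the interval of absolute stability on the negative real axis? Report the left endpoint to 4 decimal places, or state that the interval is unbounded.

Test eqn y'=λy, z=hλ:
  y_{n+1} = y_n + z·[2/3·y_n + 1/3·y_{n+1}] ⇒ (1 − 1/3z)y_{n+1} = (1 + 2/3z)y_n
  Hence R(z) = (1 + 2/3z)/(1 − 1/3z).

Solve |R(x)|<1 on ℝ⁻.
x=-1.2: |R|=0.1429
R=−1: 1+2/3x = −1+1/3x ⇒ -1/3x=2 ⇒ x=2/(-1/3)=-6.0000
Confirm numerically:
  x=-5.683: |R|=0.96349 <1
  x=-5.451: |R|=0.93504 <1
  x=-4.034: |R|=0.72050 <1
  x=-3.618: |R|=0.64007 <1
  x=-6.553: |R|=1.05789 >1
  x=-6.197: |R|=1.02142 >1
So |R|<1 on (-6.0000, 0).

(-6.0000, 0).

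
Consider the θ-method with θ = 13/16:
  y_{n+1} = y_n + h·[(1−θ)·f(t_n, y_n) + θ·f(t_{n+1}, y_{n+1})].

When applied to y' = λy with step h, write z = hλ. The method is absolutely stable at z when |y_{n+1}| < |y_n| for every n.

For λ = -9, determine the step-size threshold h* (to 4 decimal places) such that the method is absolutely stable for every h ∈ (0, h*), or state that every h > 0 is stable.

(−∞, 0) — no finite endpoint. Any h>0 works for λ=-9.

With y'=λy (z=hλ):
  y_{n+1} = y_n + z·[3/16·y_n + 13/16·y_{n+1}] ⇒ (1 − 13/16z)y_{n+1} = (1 + 3/16z)y_n
  so R(z) = (1 + 3/16z)/(1 − 13/16z).

Boundary: |R(x)|=1, x<0.
x=-1.57: |R|=0.3101
x=-2: |R|=0.2381
x=-10: |R|=0.0959
x=-100: |R|=0.2158
θ=13/16≥1/2 ⇒ |1+3/16x|<|1−13/16x| ∀x<0 ⇒ interval (−∞,0).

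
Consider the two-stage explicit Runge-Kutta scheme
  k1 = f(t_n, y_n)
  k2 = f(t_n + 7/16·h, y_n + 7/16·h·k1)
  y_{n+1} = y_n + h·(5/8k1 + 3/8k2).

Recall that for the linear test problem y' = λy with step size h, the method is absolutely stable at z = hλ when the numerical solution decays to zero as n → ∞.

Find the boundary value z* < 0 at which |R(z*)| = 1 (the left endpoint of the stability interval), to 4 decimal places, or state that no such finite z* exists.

left endpoint -6.0952.

With y'=λy (z=hλ):
  k1=λy_n ⇒ h·k1=z·y_n;  k2=λ(1+7/16z)y_n ⇒ h·k2=z(1+7/16z)y_n
  y_{n+1}/y_n = 1 + 5/8z + 3/8z(1+7/16z) = 1 + z + 21/128z²
  R(z) = 1 + z + 21/128z².

Solve |R(x)|<1 on ℝ⁻.
x=-1.58: |R|=0.1704
R=1: x+21/128x²=0 ⇒ x=−128/21=-6.0952; min R=1−1/(4·21/128)=-0.5238>−1
Confirm numerically:
  x=-5.444: |R|=0.41834 <1
  x=-4.703: |R|=0.07423 <1
  x=-3.749: |R|=0.44310 <1
  x=-2.616: |R|=0.49325 <1
  x=-6.468: |R|=1.39556 >1
  x=-6.271: |R|=1.18083 >1
  x=-6.245: |R|=1.15344 >1
Interval (-6.0952, 0).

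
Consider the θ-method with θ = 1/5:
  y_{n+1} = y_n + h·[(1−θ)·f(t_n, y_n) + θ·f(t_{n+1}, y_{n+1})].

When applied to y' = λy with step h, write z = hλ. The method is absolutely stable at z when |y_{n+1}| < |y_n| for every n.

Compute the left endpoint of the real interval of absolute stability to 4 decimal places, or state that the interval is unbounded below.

With y'=λy (z=hλ):
  y_{n+1} = y_n + z·[4/5·y_n + 1/5·y_{n+1}] ⇒ (1 − 1/5z)y_{n+1} = (1 + 4/5z)y_n
  Hence R(z) = (1 + 4/5z)/(1 − 1/5z).

Boundary: |R(x)|=1, x<0.
x=-1.74: |R|=0.2908
R=−1: 1+4/5x = −1+1/5x ⇒ -3/5x=2 ⇒ x=2/(-3/5)=-3.3333
Confirm numerically:
  x=-2.841: |R|=0.81163 <1
  x=-2.077: |R|=0.46743 <1
  x=-2.075: |R|=0.46643 <1
  x=-3.835: |R|=1.17035 >1
  x=-3.809: |R|=1.16199 >1
  x=-3.588: |R|=1.08896 >1
So |R|<1 on (-3.3333, 0).

z* = -3.3333.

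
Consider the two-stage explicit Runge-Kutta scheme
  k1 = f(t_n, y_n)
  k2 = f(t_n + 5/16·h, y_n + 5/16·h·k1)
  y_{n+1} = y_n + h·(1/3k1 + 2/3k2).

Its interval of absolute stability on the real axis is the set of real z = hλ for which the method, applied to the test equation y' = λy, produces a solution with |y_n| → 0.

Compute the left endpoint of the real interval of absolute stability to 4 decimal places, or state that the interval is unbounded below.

With y'=λy (z=hλ):
  k1=λy_n ⇒ h·k1=z·y_n;  k2=λ(1+5/16z)y_n ⇒ h·k2=z(1+5/16z)y_n
  y_{n+1}/y_n = 1 + 1/3z + 2/3z(1+5/16z) = 1 + z + 5/24z²
  so R(z) = 1 + z + 5/24z².

Solve |R(x)|<1 on ℝ⁻.
x=-1.11: |R|=0.1467
R=1: x+5/24x²=0 ⇒ x=−24/5=-4.8000; min R=1−1/(4·5/24)=-0.2000>−1
Confirm numerically:
  x=-4.757: |R|=0.95739 <1
  x=-2.516: |R|=0.19720 <1
  x=-2.172: |R|=0.18917 <1
  x=-5.260: |R|=1.50408 >1
  x=-5.221: |R|=1.45793 >1
  x=-5.205: |R|=1.43917 >1
So |R|<1 on (-4.8000, 0).

z* = -4.8000.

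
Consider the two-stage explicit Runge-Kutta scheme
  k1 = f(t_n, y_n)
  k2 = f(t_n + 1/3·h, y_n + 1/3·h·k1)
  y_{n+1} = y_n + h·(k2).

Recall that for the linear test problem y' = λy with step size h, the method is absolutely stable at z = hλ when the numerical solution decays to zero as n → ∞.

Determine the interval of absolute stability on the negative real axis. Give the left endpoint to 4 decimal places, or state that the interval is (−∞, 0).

(-3.0000, 0).

Set f=λy, z=hλ:
  k1=λy_n ⇒ h·k1=z·y_n;  k2=λ(1+1/3z)y_n ⇒ h·k2=z(1+1/3z)y_n
  y_{n+1}/y_n = 1 + z(1+1/3z) = 1 + z + 1/3z²
  so R(z) = 1 + z + 1/3z².

Need |R(x)|<1, x<0.
x=-0.43: |R|=0.6316
R=1: x+1/3x²=0 ⇒ x=−3=-3.0000; min R=1−1/(4·1/3)=0.2500>−1
Confirm numerically:
  x=-2.795: |R|=0.80901 <1
  x=-2.601: |R|=0.65407 <1
  x=-2.247: |R|=0.43600 <1
  x=-2.165: |R|=0.39741 <1
  x=-3.509: |R|=1.59536 >1
  x=-3.295: |R|=1.32401 >1
So |R|<1 on (-3.0000, 0).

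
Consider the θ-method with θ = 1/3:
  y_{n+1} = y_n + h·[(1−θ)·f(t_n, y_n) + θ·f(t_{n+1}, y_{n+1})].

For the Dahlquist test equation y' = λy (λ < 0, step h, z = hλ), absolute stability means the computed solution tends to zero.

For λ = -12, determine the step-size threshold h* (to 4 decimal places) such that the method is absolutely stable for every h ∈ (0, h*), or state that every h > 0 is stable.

(-6.0000,0); λ=-12 ⇒ h* = (6)/12 = 0.5000.

Test eqn y'=λy, z=hλ:
  y_{n+1} = y_n + z·[2/3·y_n + 1/3·y_{n+1}] ⇒ (1 − 1/3z)y_{n+1} = (1 + 2/3z)y_n
  ⇒ R(z) = (1 + 2/3z)/(1 − 1/3z).

Need |R(x)|<1, x<0.
x=-1.69: |R|=0.0810
R=−1: 1+2/3x = −1+1/3x ⇒ -1/3x=2 ⇒ x=2/(-1/3)=-6.0000
Confirm numerically:
  x=-5.283: |R|=0.91344 <1
  x=-5.014: |R|=0.87697 <1
  x=-4.295: |R|=0.76628 <1
  x=-6.429: |R|=1.04550 >1
  x=-6.346: |R|=1.03702 >1
  x=-6.081: |R|=1.00892 >1
So |R|<1 on (-6.0000, 0).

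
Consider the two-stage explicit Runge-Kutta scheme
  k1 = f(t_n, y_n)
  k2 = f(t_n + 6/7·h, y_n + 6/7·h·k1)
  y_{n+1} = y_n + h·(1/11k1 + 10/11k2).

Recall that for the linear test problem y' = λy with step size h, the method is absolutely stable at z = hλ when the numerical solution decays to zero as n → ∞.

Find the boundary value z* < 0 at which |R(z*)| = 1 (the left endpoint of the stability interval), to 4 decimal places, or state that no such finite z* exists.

On y'=λy, z=hλ:
  k1=λy_n ⇒ h·k1=z·y_n;  k2=λ(1+6/7z)y_n ⇒ h·k2=z(1+6/7z)y_n
  y_{n+1}/y_n = 1 + 1/11z + 10/11z(1+6/7z) = 1 + z + 60/77z²
  Hence R(z) = 1 + z + 60/77z².

Need |R(x)|<1, x<0.
x=-0.93: |R|=0.7439
R=1: x+60/77x²=0 ⇒ x=−77/60=-1.2833; min R=1−1/(4·60/77)=0.6792>−1
Confirm numerically:
  x=-1.252: |R|=0.96943 <1
  x=-0.971: |R|=0.76368 <1
  x=-0.727: |R|=0.68484 <1
  x=-1.798: |R|=1.72107 >1
  x=-1.397: |R|=1.12373 >1
  x=-1.340: |R|=1.05917 >1
Stable set (-1.2833, 0).

z* = -1.2833.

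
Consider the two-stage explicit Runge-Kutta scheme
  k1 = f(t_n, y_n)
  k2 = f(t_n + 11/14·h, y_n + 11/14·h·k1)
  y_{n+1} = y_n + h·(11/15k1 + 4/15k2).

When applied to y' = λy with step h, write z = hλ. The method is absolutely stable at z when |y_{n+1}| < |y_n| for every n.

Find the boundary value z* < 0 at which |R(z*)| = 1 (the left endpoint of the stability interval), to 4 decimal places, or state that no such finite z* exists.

Test eqn y'=λy, z=hλ:
  k1=λy_n ⇒ h·k1=z·y_n;  k2=λ(1+11/14z)y_n ⇒ h·k2=z(1+11/14z)y_n
  y_{n+1}/y_n = 1 + 11/15z + 4/15z(1+11/14z) = 1 + z + 22/105z²
  R(z) = 1 + z + 22/105z².

Need |R(x)|<1, x<0.
x=-1.17: |R|=0.1168
R=1: x+22/105x²=0 ⇒ x=−105/22=-4.7727; min R=1−1/(4·22/105)=-0.1932>−1
Confirm numerically:
  x=-3.895: |R|=0.28369 <1
  x=-3.093: |R|=0.08856 <1
  x=-2.715: |R|=0.17055 <1
  x=-5.130: |R|=1.38402 >1
  x=-4.842: |R|=1.07028 >1
So |R|<1 on (-4.7727, 0).

z* = -4.7727.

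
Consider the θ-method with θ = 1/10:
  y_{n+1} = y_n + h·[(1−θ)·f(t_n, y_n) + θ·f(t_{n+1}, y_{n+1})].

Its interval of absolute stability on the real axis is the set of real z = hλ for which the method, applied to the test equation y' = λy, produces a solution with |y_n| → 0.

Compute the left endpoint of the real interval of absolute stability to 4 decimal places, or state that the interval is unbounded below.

left endpoint -2.5000.

With y'=λy (z=hλ):
  y_{n+1} = y_n + z·[9/10·y_n + 1/10·y_{n+1}] ⇒ (1 − 1/10z)y_{n+1} = (1 + 9/10z)y_n
  so R(z) = (1 + 9/10z)/(1 − 1/10z).

Need |R(x)|<1, x<0.
x=-1.41: |R|=0.2358
R=−1: 1+9/10x = −1+1/10x ⇒ -4/5x=2 ⇒ x=2/(-4/5)=-2.5000
Confirm numerically:
  x=-2.371: |R|=0.91658 <1
  x=-2.139: |R|=0.76209 <1
  x=-1.456: |R|=0.27095 <1
  x=-1.149: |R|=0.03059 <1
  x=-2.742: |R|=1.15194 >1
  x=-2.707: |R|=1.13032 >1
Interval (-2.5000, 0).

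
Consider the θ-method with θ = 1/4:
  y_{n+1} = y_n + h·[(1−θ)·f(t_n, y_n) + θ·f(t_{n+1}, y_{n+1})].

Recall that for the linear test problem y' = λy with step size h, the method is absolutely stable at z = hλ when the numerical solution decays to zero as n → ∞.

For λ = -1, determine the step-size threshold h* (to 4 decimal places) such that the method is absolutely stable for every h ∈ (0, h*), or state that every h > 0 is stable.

Set f=λy, z=hλ:
  y_{n+1} = y_n + z·[3/4·y_n + 1/4·y_{n+1}] ⇒ (1 − 1/4z)y_{n+1} = (1 + 3/4z)y_n
  ⇒ R(z) = (1 + 3/4z)/(1 − 1/4z).

Solve |R(x)|<1 on ℝ⁻.
x=-0.8: |R|=0.3333
R=−1: 1+3/4x = −1+1/4x ⇒ -1/2x=2 ⇒ x=2/(-1/2)=-4.0000
Confirm numerically:
  x=-3.942: |R|=0.98539 <1
  x=-3.426: |R|=0.84541 <1
  x=-3.076: |R|=0.73884 <1
  x=-1.991: |R|=0.32933 <1
  x=-4.489: |R|=1.11521 >1
  x=-4.362: |R|=1.08658 >1
  x=-4.320: |R|=1.07692 >1
Stable set (-4.0000, 0).

(-4.0000,0); λ=-1 ⇒ h* = (4)/1 = 4.0000.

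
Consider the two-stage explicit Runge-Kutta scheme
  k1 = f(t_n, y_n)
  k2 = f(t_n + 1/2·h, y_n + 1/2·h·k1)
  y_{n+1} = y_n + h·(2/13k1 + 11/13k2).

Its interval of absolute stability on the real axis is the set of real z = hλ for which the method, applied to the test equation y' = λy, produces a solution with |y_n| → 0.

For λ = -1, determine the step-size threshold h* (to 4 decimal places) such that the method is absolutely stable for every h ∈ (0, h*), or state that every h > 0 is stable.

(-2.3636,0); λ=-1 ⇒ h* = (26/11)/1 = 2.3636.

With y'=λy (z=hλ):
  k1=λy_n ⇒ h·k1=z·y_n;  k2=λ(1+1/2z)y_n ⇒ h·k2=z(1+1/2z)y_n
  y_{n+1}/y_n = 1 + 2/13z + 11/13z(1+1/2z) = 1 + z + 11/26z²
  R(z) = 1 + z + 11/26z².

Solve |R(x)|<1 on ℝ⁻.
x=-1.78: |R|=0.5605
R=1: x+11/26x²=0 ⇒ x=−26/11=-2.3636; min R=1−1/(4·11/26)=0.4091>−1
Confirm numerically:
  x=-1.588: |R|=0.47889 <1
  x=-1.449: |R|=0.43929 <1
  x=-1.236: |R|=0.41033 <1
  x=-2.738: |R|=1.43366 >1
  x=-2.693: |R|=1.37526 >1
  x=-2.588: |R|=1.24566 >1
So |R|<1 on (-2.3636, 0).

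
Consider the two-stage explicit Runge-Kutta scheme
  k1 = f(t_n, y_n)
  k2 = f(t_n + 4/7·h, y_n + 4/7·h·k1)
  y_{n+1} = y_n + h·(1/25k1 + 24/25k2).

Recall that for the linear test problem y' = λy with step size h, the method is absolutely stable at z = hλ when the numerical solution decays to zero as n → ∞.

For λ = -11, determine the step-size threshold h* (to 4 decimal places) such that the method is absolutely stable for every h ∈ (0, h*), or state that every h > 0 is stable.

Test eqn y'=λy, z=hλ:
  k1=λy_n ⇒ h·k1=z·y_n;  k2=λ(1+4/7z)y_n ⇒ h·k2=z(1+4/7z)y_n
  y_{n+1}/y_n = 1 + 1/25z + 24/25z(1+4/7z) = 1 + z + 96/175z²
  R(z) = 1 + z + 96/175z².

Solve |R(x)|<1 on ℝ⁻.
x=-1.5: |R|=0.7343
R=1: x+96/175x²=0 ⇒ x=−175/96=-1.8229; min R=1−1/(4·96/175)=0.5443>−1
Confirm numerically:
  x=-1.438: |R|=0.69636 <1
  x=-1.215: |R|=0.59481 <1
  x=-1.173: |R|=0.58180 <1
  x=-2.268: |R|=1.55375 >1
  x=-1.870: |R|=1.04830 >1
Stable set (-1.8229, 0).

(-1.8229,0); λ=-11 ⇒ h* = (175/96)/11 = 0.1657.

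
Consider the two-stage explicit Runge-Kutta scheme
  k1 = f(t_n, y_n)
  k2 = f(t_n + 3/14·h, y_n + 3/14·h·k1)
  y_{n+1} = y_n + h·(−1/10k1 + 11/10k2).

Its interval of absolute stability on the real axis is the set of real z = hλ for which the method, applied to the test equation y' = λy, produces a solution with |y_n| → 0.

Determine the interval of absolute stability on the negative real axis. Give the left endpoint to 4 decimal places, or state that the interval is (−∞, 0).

With y'=λy (z=hλ):
  k1=λy_n ⇒ h·k1=z·y_n;  k2=λ(1+3/14z)y_n ⇒ h·k2=z(1+3/14z)y_n
  y_{n+1}/y_n = 1 − 1/10z + 11/10z(1+3/14z) = 1 + z + 33/140z²
  R(z) = 1 + z + 33/140z².

Boundary: |R(x)|=1, x<0.
x=-1.08: |R|=0.1949
R=1: x+33/140x²=0 ⇒ x=−140/33=-4.2424; min R=1−1/(4·33/140)=-0.0606>−1
Confirm numerically:
  x=-3.276: |R|=0.25373 <1
  x=-3.035: |R|=0.13622 <1
  x=-2.586: |R|=0.00969 <1
  x=-4.691: |R|=1.49601 >1
  x=-4.637: |R|=1.43127 >1
So |R|<1 on (-4.2424, 0).

(-4.2424, 0).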